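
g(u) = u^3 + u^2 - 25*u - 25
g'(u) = 3*u^2 + 2*u - 25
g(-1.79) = 17.22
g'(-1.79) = -18.97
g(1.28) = -53.26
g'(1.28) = -17.52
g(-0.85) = -3.64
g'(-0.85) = -24.53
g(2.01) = -63.09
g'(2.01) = -8.86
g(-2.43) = 27.31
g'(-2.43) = -12.15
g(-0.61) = -9.60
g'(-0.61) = -25.10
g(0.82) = -44.28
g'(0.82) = -21.34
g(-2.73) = 30.36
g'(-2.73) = -8.10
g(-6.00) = -55.00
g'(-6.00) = 71.00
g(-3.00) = 32.00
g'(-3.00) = -4.00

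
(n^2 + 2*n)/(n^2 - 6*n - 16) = n/(n - 8)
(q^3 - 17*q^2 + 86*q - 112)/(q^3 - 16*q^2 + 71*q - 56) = (q - 2)/(q - 1)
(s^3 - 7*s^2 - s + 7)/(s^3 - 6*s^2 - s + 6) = (s - 7)/(s - 6)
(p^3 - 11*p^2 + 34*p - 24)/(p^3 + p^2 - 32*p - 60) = (p^2 - 5*p + 4)/(p^2 + 7*p + 10)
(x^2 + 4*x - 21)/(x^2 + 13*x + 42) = (x - 3)/(x + 6)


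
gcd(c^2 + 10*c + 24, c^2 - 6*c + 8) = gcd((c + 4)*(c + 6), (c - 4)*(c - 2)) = 1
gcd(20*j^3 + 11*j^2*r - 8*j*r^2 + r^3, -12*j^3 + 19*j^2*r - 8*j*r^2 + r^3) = -4*j + r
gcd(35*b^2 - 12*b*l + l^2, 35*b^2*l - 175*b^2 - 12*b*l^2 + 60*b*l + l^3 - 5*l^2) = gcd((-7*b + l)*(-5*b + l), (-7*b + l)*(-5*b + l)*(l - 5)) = 35*b^2 - 12*b*l + l^2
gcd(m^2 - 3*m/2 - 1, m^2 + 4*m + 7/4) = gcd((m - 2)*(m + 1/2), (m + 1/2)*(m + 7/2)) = m + 1/2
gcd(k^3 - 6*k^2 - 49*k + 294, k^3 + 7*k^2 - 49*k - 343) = k^2 - 49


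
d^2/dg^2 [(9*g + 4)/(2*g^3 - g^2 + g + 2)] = 2*((9*g + 4)*(6*g^2 - 2*g + 1)^2 + (-54*g^2 + 18*g - (6*g - 1)*(9*g + 4) - 9)*(2*g^3 - g^2 + g + 2))/(2*g^3 - g^2 + g + 2)^3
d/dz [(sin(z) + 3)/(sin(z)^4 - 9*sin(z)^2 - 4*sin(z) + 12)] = 3*(sin(z)*cos(z)^2 + 6*sin(z) + 2*cos(z)^2 + 2)*cos(z)/((sin(z) - 3)^2*(sin(z) - 1)^2*(sin(z) + 2)^3)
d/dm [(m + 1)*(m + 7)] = 2*m + 8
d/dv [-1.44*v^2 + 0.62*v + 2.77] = 0.62 - 2.88*v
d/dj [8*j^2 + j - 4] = 16*j + 1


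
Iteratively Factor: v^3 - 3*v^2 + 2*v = (v - 1)*(v^2 - 2*v) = (v - 2)*(v - 1)*(v)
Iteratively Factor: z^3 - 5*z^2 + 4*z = (z - 4)*(z^2 - z) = z*(z - 4)*(z - 1)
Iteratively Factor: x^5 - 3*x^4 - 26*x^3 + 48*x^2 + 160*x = (x)*(x^4 - 3*x^3 - 26*x^2 + 48*x + 160) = x*(x + 4)*(x^3 - 7*x^2 + 2*x + 40) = x*(x - 4)*(x + 4)*(x^2 - 3*x - 10) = x*(x - 4)*(x + 2)*(x + 4)*(x - 5)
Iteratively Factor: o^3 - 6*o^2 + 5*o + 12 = (o - 4)*(o^2 - 2*o - 3) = (o - 4)*(o + 1)*(o - 3)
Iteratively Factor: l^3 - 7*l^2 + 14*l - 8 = (l - 2)*(l^2 - 5*l + 4) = (l - 4)*(l - 2)*(l - 1)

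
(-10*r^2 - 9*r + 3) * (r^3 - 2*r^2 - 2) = -10*r^5 + 11*r^4 + 21*r^3 + 14*r^2 + 18*r - 6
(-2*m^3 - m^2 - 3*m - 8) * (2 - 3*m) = 6*m^4 - m^3 + 7*m^2 + 18*m - 16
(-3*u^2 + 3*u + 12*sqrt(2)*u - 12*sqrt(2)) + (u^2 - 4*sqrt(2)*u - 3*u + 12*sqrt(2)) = -2*u^2 + 8*sqrt(2)*u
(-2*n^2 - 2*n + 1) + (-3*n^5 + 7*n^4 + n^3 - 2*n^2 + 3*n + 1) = -3*n^5 + 7*n^4 + n^3 - 4*n^2 + n + 2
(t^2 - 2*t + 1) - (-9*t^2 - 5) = 10*t^2 - 2*t + 6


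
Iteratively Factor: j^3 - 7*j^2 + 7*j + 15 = (j + 1)*(j^2 - 8*j + 15) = (j - 5)*(j + 1)*(j - 3)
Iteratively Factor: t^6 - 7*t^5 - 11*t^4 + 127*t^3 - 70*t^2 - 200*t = (t - 2)*(t^5 - 5*t^4 - 21*t^3 + 85*t^2 + 100*t) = t*(t - 2)*(t^4 - 5*t^3 - 21*t^2 + 85*t + 100) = t*(t - 2)*(t + 4)*(t^3 - 9*t^2 + 15*t + 25) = t*(t - 5)*(t - 2)*(t + 4)*(t^2 - 4*t - 5) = t*(t - 5)*(t - 2)*(t + 1)*(t + 4)*(t - 5)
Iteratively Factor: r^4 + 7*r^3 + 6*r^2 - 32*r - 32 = (r - 2)*(r^3 + 9*r^2 + 24*r + 16) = (r - 2)*(r + 4)*(r^2 + 5*r + 4) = (r - 2)*(r + 1)*(r + 4)*(r + 4)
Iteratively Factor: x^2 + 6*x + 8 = (x + 2)*(x + 4)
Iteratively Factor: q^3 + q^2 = (q + 1)*(q^2) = q*(q + 1)*(q)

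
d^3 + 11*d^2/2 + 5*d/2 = d*(d + 1/2)*(d + 5)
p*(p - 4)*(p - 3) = p^3 - 7*p^2 + 12*p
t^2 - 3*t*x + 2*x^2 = (t - 2*x)*(t - x)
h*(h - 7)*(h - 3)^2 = h^4 - 13*h^3 + 51*h^2 - 63*h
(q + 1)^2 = q^2 + 2*q + 1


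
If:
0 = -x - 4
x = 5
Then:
No Solution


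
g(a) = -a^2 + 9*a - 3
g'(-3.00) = 15.00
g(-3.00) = -39.00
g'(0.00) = 9.00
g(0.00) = -3.00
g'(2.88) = 3.24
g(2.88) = 14.63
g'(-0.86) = 10.72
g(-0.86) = -11.48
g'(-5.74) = 20.48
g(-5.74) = -87.61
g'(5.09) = -1.18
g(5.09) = 16.90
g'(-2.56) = 14.12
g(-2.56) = -32.59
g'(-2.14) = 13.28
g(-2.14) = -26.84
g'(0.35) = 8.30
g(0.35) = 0.03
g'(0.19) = 8.62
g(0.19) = -1.33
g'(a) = 9 - 2*a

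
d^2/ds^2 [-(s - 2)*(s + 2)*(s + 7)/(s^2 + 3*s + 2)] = 36/(s^3 + 3*s^2 + 3*s + 1)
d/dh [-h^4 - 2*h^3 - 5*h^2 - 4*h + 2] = -4*h^3 - 6*h^2 - 10*h - 4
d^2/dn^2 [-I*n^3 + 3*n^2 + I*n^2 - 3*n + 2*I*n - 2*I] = -6*I*n + 6 + 2*I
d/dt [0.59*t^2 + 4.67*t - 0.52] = 1.18*t + 4.67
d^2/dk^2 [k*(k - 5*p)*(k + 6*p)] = 6*k + 2*p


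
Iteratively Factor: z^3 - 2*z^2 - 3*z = (z - 3)*(z^2 + z) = z*(z - 3)*(z + 1)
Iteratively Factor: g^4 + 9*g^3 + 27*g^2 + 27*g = (g + 3)*(g^3 + 6*g^2 + 9*g) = g*(g + 3)*(g^2 + 6*g + 9) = g*(g + 3)^2*(g + 3)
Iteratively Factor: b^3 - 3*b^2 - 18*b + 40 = (b - 2)*(b^2 - b - 20) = (b - 2)*(b + 4)*(b - 5)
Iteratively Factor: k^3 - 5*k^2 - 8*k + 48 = (k + 3)*(k^2 - 8*k + 16) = (k - 4)*(k + 3)*(k - 4)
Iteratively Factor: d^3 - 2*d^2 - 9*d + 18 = (d - 2)*(d^2 - 9) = (d - 2)*(d + 3)*(d - 3)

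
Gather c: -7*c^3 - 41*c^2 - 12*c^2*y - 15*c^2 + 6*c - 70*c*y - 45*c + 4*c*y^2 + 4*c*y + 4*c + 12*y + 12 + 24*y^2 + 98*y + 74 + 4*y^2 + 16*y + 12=-7*c^3 + c^2*(-12*y - 56) + c*(4*y^2 - 66*y - 35) + 28*y^2 + 126*y + 98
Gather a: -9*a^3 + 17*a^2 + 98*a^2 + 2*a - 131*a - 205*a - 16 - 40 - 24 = -9*a^3 + 115*a^2 - 334*a - 80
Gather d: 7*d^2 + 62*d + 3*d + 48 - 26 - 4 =7*d^2 + 65*d + 18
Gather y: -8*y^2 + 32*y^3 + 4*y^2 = 32*y^3 - 4*y^2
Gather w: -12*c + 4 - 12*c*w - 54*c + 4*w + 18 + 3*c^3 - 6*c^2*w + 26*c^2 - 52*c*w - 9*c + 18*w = 3*c^3 + 26*c^2 - 75*c + w*(-6*c^2 - 64*c + 22) + 22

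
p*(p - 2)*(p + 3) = p^3 + p^2 - 6*p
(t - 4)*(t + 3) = t^2 - t - 12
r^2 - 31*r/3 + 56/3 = (r - 8)*(r - 7/3)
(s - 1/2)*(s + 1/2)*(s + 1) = s^3 + s^2 - s/4 - 1/4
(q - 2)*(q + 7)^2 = q^3 + 12*q^2 + 21*q - 98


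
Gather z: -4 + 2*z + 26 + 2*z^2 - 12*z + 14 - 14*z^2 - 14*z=-12*z^2 - 24*z + 36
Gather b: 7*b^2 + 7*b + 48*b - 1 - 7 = 7*b^2 + 55*b - 8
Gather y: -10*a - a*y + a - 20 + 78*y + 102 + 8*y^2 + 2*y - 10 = -9*a + 8*y^2 + y*(80 - a) + 72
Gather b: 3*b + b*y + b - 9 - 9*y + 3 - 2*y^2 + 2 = b*(y + 4) - 2*y^2 - 9*y - 4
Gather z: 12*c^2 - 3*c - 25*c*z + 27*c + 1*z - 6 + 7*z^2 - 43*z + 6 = 12*c^2 + 24*c + 7*z^2 + z*(-25*c - 42)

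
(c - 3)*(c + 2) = c^2 - c - 6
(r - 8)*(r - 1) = r^2 - 9*r + 8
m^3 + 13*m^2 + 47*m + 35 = (m + 1)*(m + 5)*(m + 7)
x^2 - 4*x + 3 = (x - 3)*(x - 1)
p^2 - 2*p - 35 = (p - 7)*(p + 5)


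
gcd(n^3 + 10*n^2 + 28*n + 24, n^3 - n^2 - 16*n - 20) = n^2 + 4*n + 4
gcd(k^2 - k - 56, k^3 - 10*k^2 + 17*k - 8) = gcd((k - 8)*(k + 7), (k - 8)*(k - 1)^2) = k - 8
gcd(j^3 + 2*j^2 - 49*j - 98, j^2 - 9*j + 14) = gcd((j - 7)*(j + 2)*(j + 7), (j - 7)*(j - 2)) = j - 7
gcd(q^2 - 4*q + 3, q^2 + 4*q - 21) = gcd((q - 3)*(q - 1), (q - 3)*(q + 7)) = q - 3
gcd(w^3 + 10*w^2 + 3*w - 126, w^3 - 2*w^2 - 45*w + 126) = w^2 + 4*w - 21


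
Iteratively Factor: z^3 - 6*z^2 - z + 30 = (z - 5)*(z^2 - z - 6) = (z - 5)*(z - 3)*(z + 2)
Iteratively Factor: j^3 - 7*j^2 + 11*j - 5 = (j - 1)*(j^2 - 6*j + 5) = (j - 1)^2*(j - 5)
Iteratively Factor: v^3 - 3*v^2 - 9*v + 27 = (v + 3)*(v^2 - 6*v + 9) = (v - 3)*(v + 3)*(v - 3)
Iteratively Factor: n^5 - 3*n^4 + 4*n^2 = (n)*(n^4 - 3*n^3 + 4*n) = n*(n + 1)*(n^3 - 4*n^2 + 4*n) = n*(n - 2)*(n + 1)*(n^2 - 2*n) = n*(n - 2)^2*(n + 1)*(n)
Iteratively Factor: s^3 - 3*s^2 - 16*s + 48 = (s + 4)*(s^2 - 7*s + 12) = (s - 4)*(s + 4)*(s - 3)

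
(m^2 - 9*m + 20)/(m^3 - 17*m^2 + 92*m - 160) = 1/(m - 8)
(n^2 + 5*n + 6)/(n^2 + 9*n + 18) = (n + 2)/(n + 6)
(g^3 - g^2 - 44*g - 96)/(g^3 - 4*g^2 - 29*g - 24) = (g + 4)/(g + 1)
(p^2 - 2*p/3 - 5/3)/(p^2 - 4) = (3*p^2 - 2*p - 5)/(3*(p^2 - 4))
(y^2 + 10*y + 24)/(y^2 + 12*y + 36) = (y + 4)/(y + 6)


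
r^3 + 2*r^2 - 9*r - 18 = (r - 3)*(r + 2)*(r + 3)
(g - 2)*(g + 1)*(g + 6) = g^3 + 5*g^2 - 8*g - 12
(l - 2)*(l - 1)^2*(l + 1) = l^4 - 3*l^3 + l^2 + 3*l - 2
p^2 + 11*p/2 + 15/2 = (p + 5/2)*(p + 3)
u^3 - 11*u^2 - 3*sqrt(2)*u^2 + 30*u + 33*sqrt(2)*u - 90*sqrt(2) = (u - 6)*(u - 5)*(u - 3*sqrt(2))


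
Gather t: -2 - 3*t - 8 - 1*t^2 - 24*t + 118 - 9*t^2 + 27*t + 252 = 360 - 10*t^2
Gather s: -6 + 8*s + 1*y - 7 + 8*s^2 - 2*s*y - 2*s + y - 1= 8*s^2 + s*(6 - 2*y) + 2*y - 14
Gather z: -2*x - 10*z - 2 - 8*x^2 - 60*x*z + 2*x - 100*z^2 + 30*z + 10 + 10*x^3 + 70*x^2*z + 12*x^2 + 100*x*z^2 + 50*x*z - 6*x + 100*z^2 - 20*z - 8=10*x^3 + 4*x^2 + 100*x*z^2 - 6*x + z*(70*x^2 - 10*x)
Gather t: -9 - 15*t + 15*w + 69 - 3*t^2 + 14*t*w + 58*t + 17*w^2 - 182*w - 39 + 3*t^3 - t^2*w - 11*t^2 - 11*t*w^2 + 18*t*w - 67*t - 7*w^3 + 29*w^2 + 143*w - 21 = 3*t^3 + t^2*(-w - 14) + t*(-11*w^2 + 32*w - 24) - 7*w^3 + 46*w^2 - 24*w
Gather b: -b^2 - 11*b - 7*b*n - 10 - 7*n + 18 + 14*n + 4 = -b^2 + b*(-7*n - 11) + 7*n + 12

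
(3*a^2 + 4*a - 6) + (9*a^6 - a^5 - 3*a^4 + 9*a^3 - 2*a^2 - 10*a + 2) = 9*a^6 - a^5 - 3*a^4 + 9*a^3 + a^2 - 6*a - 4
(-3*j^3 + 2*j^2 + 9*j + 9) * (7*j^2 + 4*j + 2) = -21*j^5 + 2*j^4 + 65*j^3 + 103*j^2 + 54*j + 18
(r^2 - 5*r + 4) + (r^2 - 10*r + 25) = 2*r^2 - 15*r + 29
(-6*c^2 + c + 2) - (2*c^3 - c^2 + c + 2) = -2*c^3 - 5*c^2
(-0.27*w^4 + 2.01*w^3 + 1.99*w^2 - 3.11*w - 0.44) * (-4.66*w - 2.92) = 1.2582*w^5 - 8.5782*w^4 - 15.1426*w^3 + 8.6818*w^2 + 11.1316*w + 1.2848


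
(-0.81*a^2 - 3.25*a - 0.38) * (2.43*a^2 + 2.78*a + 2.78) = -1.9683*a^4 - 10.1493*a^3 - 12.2102*a^2 - 10.0914*a - 1.0564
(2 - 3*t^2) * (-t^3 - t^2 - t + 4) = 3*t^5 + 3*t^4 + t^3 - 14*t^2 - 2*t + 8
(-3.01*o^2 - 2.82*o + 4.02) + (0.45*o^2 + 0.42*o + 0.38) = -2.56*o^2 - 2.4*o + 4.4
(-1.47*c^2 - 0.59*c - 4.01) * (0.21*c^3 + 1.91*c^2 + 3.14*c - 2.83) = -0.3087*c^5 - 2.9316*c^4 - 6.5848*c^3 - 5.3516*c^2 - 10.9217*c + 11.3483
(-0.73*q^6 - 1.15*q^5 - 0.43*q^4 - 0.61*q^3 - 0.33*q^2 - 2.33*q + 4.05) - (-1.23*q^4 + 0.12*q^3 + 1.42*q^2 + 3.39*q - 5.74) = -0.73*q^6 - 1.15*q^5 + 0.8*q^4 - 0.73*q^3 - 1.75*q^2 - 5.72*q + 9.79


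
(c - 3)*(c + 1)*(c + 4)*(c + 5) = c^4 + 7*c^3 - c^2 - 67*c - 60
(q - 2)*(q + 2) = q^2 - 4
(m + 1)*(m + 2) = m^2 + 3*m + 2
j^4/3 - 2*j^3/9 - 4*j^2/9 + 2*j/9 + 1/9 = (j/3 + 1/3)*(j - 1)^2*(j + 1/3)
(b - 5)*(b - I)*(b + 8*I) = b^3 - 5*b^2 + 7*I*b^2 + 8*b - 35*I*b - 40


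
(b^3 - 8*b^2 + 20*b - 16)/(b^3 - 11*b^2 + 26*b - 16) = (b^2 - 6*b + 8)/(b^2 - 9*b + 8)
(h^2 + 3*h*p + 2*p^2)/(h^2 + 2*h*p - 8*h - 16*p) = (h + p)/(h - 8)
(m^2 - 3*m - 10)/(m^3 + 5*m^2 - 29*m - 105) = (m + 2)/(m^2 + 10*m + 21)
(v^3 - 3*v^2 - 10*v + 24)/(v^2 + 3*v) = v - 6 + 8/v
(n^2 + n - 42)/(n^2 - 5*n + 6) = (n^2 + n - 42)/(n^2 - 5*n + 6)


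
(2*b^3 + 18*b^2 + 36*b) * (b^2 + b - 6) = 2*b^5 + 20*b^4 + 42*b^3 - 72*b^2 - 216*b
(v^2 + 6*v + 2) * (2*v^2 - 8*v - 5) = 2*v^4 + 4*v^3 - 49*v^2 - 46*v - 10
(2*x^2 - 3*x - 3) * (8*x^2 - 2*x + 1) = 16*x^4 - 28*x^3 - 16*x^2 + 3*x - 3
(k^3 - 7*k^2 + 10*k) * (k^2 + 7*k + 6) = k^5 - 33*k^3 + 28*k^2 + 60*k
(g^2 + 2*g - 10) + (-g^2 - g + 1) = g - 9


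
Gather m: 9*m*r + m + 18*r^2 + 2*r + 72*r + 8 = m*(9*r + 1) + 18*r^2 + 74*r + 8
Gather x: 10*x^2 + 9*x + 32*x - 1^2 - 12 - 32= 10*x^2 + 41*x - 45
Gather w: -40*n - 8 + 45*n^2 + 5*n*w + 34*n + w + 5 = 45*n^2 - 6*n + w*(5*n + 1) - 3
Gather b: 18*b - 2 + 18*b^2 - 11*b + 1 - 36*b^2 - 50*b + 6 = -18*b^2 - 43*b + 5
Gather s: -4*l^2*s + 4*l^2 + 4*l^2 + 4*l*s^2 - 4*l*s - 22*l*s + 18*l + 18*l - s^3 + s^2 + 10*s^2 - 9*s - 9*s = 8*l^2 + 36*l - s^3 + s^2*(4*l + 11) + s*(-4*l^2 - 26*l - 18)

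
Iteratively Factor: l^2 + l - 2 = (l + 2)*(l - 1)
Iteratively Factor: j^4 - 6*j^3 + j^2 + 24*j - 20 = (j - 5)*(j^3 - j^2 - 4*j + 4) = (j - 5)*(j - 1)*(j^2 - 4) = (j - 5)*(j - 1)*(j + 2)*(j - 2)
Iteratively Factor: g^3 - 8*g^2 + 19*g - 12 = (g - 3)*(g^2 - 5*g + 4) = (g - 3)*(g - 1)*(g - 4)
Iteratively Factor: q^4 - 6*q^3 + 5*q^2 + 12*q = (q - 3)*(q^3 - 3*q^2 - 4*q) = (q - 3)*(q + 1)*(q^2 - 4*q) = q*(q - 3)*(q + 1)*(q - 4)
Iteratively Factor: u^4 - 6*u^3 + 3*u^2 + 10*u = (u + 1)*(u^3 - 7*u^2 + 10*u) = (u - 2)*(u + 1)*(u^2 - 5*u) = (u - 5)*(u - 2)*(u + 1)*(u)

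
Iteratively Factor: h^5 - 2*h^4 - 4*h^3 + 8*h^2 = (h - 2)*(h^4 - 4*h^2) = h*(h - 2)*(h^3 - 4*h) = h^2*(h - 2)*(h^2 - 4) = h^2*(h - 2)^2*(h + 2)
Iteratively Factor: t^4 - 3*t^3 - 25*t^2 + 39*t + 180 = (t - 4)*(t^3 + t^2 - 21*t - 45) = (t - 4)*(t + 3)*(t^2 - 2*t - 15) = (t - 5)*(t - 4)*(t + 3)*(t + 3)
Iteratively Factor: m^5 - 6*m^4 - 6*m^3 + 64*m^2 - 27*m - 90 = (m + 1)*(m^4 - 7*m^3 + m^2 + 63*m - 90) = (m - 3)*(m + 1)*(m^3 - 4*m^2 - 11*m + 30) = (m - 3)*(m + 1)*(m + 3)*(m^2 - 7*m + 10) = (m - 5)*(m - 3)*(m + 1)*(m + 3)*(m - 2)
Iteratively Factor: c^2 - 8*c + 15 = (c - 5)*(c - 3)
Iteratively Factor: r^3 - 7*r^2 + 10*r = (r - 2)*(r^2 - 5*r) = (r - 5)*(r - 2)*(r)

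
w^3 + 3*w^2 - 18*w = w*(w - 3)*(w + 6)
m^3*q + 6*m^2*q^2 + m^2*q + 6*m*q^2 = m*(m + 6*q)*(m*q + q)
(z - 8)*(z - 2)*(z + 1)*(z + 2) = z^4 - 7*z^3 - 12*z^2 + 28*z + 32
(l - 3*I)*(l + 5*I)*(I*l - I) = I*l^3 - 2*l^2 - I*l^2 + 2*l + 15*I*l - 15*I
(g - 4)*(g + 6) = g^2 + 2*g - 24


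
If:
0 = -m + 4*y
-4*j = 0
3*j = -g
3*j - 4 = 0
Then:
No Solution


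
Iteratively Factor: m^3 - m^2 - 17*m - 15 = (m + 1)*(m^2 - 2*m - 15) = (m + 1)*(m + 3)*(m - 5)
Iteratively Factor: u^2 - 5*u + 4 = (u - 1)*(u - 4)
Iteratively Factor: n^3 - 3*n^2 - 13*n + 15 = (n - 1)*(n^2 - 2*n - 15) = (n - 5)*(n - 1)*(n + 3)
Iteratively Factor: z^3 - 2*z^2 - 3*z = (z - 3)*(z^2 + z) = z*(z - 3)*(z + 1)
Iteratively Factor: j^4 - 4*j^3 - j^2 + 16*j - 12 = (j - 1)*(j^3 - 3*j^2 - 4*j + 12) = (j - 2)*(j - 1)*(j^2 - j - 6) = (j - 3)*(j - 2)*(j - 1)*(j + 2)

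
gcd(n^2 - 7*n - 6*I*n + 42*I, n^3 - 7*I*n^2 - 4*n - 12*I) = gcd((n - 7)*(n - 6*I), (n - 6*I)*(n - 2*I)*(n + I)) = n - 6*I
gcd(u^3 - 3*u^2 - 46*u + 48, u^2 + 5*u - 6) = u^2 + 5*u - 6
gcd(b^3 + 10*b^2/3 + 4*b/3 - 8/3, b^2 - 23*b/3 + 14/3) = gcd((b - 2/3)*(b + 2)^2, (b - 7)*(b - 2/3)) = b - 2/3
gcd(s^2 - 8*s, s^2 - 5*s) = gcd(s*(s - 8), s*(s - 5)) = s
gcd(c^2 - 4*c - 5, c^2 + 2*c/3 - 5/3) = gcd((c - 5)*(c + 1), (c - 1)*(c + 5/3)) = 1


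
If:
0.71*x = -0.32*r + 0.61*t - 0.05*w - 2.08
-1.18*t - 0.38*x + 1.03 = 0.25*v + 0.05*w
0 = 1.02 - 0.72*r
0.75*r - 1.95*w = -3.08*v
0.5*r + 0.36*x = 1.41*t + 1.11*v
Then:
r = 1.42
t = 2.05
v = -2.47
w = -3.36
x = -1.57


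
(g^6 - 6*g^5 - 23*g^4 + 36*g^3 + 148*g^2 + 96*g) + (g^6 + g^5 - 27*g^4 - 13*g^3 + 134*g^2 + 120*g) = 2*g^6 - 5*g^5 - 50*g^4 + 23*g^3 + 282*g^2 + 216*g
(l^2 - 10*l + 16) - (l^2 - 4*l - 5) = 21 - 6*l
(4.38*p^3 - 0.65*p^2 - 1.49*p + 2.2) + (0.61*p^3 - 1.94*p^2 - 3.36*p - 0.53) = 4.99*p^3 - 2.59*p^2 - 4.85*p + 1.67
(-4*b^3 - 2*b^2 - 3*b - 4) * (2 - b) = 4*b^4 - 6*b^3 - b^2 - 2*b - 8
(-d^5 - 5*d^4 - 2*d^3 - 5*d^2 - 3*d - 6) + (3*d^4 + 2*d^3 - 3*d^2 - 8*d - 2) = -d^5 - 2*d^4 - 8*d^2 - 11*d - 8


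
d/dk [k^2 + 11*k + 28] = 2*k + 11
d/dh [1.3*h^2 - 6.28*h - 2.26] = 2.6*h - 6.28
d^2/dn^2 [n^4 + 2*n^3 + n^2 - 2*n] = 12*n^2 + 12*n + 2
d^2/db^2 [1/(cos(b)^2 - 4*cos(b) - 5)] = (4*sin(b)^4 - 38*sin(b)^2 - 5*cos(b) - 3*cos(3*b) - 8)/(sin(b)^2 + 4*cos(b) + 4)^3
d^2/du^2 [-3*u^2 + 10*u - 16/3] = -6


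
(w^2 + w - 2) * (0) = 0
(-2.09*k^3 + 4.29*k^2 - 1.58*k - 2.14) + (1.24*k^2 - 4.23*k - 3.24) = -2.09*k^3 + 5.53*k^2 - 5.81*k - 5.38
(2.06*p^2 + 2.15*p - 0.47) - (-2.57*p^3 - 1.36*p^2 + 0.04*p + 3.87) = 2.57*p^3 + 3.42*p^2 + 2.11*p - 4.34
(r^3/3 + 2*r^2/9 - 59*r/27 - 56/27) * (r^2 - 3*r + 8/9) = r^5/3 - 7*r^4/9 - 23*r^3/9 + 379*r^2/81 + 1040*r/243 - 448/243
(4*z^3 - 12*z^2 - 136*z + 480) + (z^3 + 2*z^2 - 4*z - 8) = 5*z^3 - 10*z^2 - 140*z + 472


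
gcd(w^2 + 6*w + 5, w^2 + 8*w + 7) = w + 1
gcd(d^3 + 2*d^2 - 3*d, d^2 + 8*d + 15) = d + 3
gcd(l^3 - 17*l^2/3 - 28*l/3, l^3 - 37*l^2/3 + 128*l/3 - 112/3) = l - 7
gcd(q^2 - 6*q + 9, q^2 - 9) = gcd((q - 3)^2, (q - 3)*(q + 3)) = q - 3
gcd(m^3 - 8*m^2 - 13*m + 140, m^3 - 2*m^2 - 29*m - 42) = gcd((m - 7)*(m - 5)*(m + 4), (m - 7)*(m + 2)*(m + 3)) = m - 7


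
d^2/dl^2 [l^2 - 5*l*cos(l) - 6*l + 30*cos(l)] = 5*l*cos(l) + 10*sin(l) - 30*cos(l) + 2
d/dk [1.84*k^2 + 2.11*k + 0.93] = 3.68*k + 2.11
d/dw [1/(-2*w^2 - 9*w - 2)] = (4*w + 9)/(2*w^2 + 9*w + 2)^2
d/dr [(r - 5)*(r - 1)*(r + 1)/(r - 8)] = (2*r^3 - 29*r^2 + 80*r + 3)/(r^2 - 16*r + 64)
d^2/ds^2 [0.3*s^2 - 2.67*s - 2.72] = 0.600000000000000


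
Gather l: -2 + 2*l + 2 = 2*l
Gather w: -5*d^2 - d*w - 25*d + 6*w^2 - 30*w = -5*d^2 - 25*d + 6*w^2 + w*(-d - 30)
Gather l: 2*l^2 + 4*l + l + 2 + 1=2*l^2 + 5*l + 3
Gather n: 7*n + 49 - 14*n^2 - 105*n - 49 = -14*n^2 - 98*n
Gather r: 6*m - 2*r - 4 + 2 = 6*m - 2*r - 2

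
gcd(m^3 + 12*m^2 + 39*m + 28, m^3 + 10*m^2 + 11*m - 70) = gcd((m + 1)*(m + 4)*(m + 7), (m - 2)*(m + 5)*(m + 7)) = m + 7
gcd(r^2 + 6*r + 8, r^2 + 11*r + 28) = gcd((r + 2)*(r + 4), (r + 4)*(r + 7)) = r + 4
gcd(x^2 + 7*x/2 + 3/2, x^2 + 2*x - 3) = x + 3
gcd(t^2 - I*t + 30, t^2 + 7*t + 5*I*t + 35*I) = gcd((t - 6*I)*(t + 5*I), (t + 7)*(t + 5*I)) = t + 5*I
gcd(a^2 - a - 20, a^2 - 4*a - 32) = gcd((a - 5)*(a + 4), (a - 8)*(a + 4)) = a + 4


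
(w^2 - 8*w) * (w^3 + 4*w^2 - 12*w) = w^5 - 4*w^4 - 44*w^3 + 96*w^2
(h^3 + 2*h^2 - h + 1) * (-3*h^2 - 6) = -3*h^5 - 6*h^4 - 3*h^3 - 15*h^2 + 6*h - 6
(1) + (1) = 2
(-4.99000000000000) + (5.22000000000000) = 0.230000000000000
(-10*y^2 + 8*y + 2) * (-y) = 10*y^3 - 8*y^2 - 2*y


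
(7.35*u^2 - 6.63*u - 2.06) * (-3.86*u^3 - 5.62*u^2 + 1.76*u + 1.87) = -28.371*u^5 - 15.7152*u^4 + 58.1482*u^3 + 13.6529*u^2 - 16.0237*u - 3.8522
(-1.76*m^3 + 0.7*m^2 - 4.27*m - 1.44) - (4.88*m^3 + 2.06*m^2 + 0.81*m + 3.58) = -6.64*m^3 - 1.36*m^2 - 5.08*m - 5.02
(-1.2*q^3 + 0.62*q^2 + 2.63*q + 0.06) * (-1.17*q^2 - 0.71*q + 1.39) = 1.404*q^5 + 0.1266*q^4 - 5.1853*q^3 - 1.0757*q^2 + 3.6131*q + 0.0834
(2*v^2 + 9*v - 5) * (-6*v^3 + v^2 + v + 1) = -12*v^5 - 52*v^4 + 41*v^3 + 6*v^2 + 4*v - 5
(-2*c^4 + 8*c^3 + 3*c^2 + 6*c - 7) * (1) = -2*c^4 + 8*c^3 + 3*c^2 + 6*c - 7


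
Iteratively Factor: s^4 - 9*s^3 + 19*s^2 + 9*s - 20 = (s - 5)*(s^3 - 4*s^2 - s + 4) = (s - 5)*(s - 1)*(s^2 - 3*s - 4) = (s - 5)*(s - 1)*(s + 1)*(s - 4)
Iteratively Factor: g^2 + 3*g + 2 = (g + 2)*(g + 1)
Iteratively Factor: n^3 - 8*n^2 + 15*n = (n - 3)*(n^2 - 5*n) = n*(n - 3)*(n - 5)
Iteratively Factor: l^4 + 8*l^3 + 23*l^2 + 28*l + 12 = (l + 1)*(l^3 + 7*l^2 + 16*l + 12) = (l + 1)*(l + 3)*(l^2 + 4*l + 4) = (l + 1)*(l + 2)*(l + 3)*(l + 2)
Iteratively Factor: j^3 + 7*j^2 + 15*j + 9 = (j + 3)*(j^2 + 4*j + 3) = (j + 3)^2*(j + 1)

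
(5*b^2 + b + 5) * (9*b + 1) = 45*b^3 + 14*b^2 + 46*b + 5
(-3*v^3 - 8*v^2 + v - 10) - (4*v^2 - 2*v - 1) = -3*v^3 - 12*v^2 + 3*v - 9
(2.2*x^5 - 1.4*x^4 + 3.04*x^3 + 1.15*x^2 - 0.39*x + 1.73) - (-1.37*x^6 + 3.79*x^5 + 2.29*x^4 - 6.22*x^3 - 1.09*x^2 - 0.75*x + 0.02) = 1.37*x^6 - 1.59*x^5 - 3.69*x^4 + 9.26*x^3 + 2.24*x^2 + 0.36*x + 1.71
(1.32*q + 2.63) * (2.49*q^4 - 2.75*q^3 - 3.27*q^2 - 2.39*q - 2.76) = 3.2868*q^5 + 2.9187*q^4 - 11.5489*q^3 - 11.7549*q^2 - 9.9289*q - 7.2588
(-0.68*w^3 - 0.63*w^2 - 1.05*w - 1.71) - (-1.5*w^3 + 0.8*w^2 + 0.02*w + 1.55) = 0.82*w^3 - 1.43*w^2 - 1.07*w - 3.26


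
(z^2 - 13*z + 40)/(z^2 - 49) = (z^2 - 13*z + 40)/(z^2 - 49)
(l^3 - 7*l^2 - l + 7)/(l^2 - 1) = l - 7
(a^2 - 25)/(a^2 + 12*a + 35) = (a - 5)/(a + 7)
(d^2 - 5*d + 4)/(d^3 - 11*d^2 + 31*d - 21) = (d - 4)/(d^2 - 10*d + 21)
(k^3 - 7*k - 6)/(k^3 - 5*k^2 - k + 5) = (k^2 - k - 6)/(k^2 - 6*k + 5)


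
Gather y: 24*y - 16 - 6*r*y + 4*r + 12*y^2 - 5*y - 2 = 4*r + 12*y^2 + y*(19 - 6*r) - 18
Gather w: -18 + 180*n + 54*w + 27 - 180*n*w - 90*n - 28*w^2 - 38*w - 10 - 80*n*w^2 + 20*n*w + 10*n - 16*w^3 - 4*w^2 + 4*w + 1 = 100*n - 16*w^3 + w^2*(-80*n - 32) + w*(20 - 160*n)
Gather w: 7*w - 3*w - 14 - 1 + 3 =4*w - 12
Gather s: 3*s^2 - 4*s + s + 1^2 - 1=3*s^2 - 3*s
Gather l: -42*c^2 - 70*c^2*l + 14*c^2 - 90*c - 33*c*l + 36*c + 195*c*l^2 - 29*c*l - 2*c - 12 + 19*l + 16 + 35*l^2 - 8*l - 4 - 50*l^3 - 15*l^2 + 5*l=-28*c^2 - 56*c - 50*l^3 + l^2*(195*c + 20) + l*(-70*c^2 - 62*c + 16)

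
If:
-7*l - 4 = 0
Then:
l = -4/7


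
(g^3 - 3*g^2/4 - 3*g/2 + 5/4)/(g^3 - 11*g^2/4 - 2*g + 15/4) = (g - 1)/(g - 3)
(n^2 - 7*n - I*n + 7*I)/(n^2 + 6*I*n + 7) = (n - 7)/(n + 7*I)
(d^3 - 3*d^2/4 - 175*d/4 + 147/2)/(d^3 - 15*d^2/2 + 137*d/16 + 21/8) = 4*(d + 7)/(4*d + 1)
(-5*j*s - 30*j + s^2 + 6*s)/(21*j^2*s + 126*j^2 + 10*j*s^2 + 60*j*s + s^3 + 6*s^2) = (-5*j + s)/(21*j^2 + 10*j*s + s^2)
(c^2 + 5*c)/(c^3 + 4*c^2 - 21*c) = (c + 5)/(c^2 + 4*c - 21)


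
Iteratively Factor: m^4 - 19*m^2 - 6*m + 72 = (m - 4)*(m^3 + 4*m^2 - 3*m - 18) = (m - 4)*(m + 3)*(m^2 + m - 6) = (m - 4)*(m - 2)*(m + 3)*(m + 3)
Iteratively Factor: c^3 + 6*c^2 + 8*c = (c + 2)*(c^2 + 4*c) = c*(c + 2)*(c + 4)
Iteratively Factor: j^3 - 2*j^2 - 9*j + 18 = (j + 3)*(j^2 - 5*j + 6) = (j - 2)*(j + 3)*(j - 3)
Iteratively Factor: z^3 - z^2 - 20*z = (z - 5)*(z^2 + 4*z) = (z - 5)*(z + 4)*(z)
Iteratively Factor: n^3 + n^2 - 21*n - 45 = (n - 5)*(n^2 + 6*n + 9) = (n - 5)*(n + 3)*(n + 3)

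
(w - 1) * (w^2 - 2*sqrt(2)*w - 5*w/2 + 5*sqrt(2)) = w^3 - 7*w^2/2 - 2*sqrt(2)*w^2 + 5*w/2 + 7*sqrt(2)*w - 5*sqrt(2)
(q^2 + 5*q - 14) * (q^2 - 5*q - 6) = q^4 - 45*q^2 + 40*q + 84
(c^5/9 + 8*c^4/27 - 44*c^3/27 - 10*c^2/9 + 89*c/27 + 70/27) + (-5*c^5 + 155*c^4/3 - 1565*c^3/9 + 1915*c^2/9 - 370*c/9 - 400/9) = -44*c^5/9 + 1403*c^4/27 - 4739*c^3/27 + 635*c^2/3 - 1021*c/27 - 1130/27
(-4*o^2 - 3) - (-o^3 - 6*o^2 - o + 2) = o^3 + 2*o^2 + o - 5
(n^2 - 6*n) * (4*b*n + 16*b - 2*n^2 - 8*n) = 4*b*n^3 - 8*b*n^2 - 96*b*n - 2*n^4 + 4*n^3 + 48*n^2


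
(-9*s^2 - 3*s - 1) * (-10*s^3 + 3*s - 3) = 90*s^5 + 30*s^4 - 17*s^3 + 18*s^2 + 6*s + 3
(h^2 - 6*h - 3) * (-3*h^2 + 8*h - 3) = -3*h^4 + 26*h^3 - 42*h^2 - 6*h + 9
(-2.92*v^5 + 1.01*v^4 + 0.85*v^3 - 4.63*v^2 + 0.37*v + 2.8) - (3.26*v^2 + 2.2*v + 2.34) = -2.92*v^5 + 1.01*v^4 + 0.85*v^3 - 7.89*v^2 - 1.83*v + 0.46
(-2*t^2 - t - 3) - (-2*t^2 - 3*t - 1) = 2*t - 2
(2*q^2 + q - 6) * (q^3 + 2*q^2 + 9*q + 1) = 2*q^5 + 5*q^4 + 14*q^3 - q^2 - 53*q - 6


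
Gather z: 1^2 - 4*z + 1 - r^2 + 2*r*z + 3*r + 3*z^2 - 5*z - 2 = -r^2 + 3*r + 3*z^2 + z*(2*r - 9)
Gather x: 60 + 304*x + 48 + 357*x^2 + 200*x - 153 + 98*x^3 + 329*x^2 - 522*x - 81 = 98*x^3 + 686*x^2 - 18*x - 126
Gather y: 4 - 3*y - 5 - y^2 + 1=-y^2 - 3*y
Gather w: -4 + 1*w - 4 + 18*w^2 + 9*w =18*w^2 + 10*w - 8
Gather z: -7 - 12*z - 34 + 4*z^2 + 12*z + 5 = 4*z^2 - 36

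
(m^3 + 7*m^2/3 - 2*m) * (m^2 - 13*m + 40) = m^5 - 32*m^4/3 + 23*m^3/3 + 358*m^2/3 - 80*m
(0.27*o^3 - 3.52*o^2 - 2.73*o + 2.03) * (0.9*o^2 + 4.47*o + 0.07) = 0.243*o^5 - 1.9611*o^4 - 18.1725*o^3 - 10.6225*o^2 + 8.883*o + 0.1421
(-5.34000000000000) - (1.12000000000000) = -6.46000000000000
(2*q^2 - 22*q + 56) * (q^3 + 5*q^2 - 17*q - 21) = 2*q^5 - 12*q^4 - 88*q^3 + 612*q^2 - 490*q - 1176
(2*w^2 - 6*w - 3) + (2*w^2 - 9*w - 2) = 4*w^2 - 15*w - 5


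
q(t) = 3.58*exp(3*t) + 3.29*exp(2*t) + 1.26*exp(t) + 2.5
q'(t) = 10.74*exp(3*t) + 6.58*exp(2*t) + 1.26*exp(t)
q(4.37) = 1788663.47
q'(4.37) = 5345228.14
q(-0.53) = 5.11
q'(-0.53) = 5.21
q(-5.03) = 2.51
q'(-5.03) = 0.01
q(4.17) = 984165.01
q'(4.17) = 2938545.63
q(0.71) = 48.80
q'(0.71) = 120.16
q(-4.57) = 2.51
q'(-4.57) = 0.01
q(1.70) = 695.18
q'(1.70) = 1965.66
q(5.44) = 43984571.76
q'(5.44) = 131778416.23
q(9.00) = 1904948732865.29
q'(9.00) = 5714630156870.13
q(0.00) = 10.63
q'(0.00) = 18.58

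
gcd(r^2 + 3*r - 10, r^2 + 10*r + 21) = 1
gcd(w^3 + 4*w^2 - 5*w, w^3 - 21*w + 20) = w^2 + 4*w - 5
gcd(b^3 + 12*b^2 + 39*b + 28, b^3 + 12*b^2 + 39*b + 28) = b^3 + 12*b^2 + 39*b + 28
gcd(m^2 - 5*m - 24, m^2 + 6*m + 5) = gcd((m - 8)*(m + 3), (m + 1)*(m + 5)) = 1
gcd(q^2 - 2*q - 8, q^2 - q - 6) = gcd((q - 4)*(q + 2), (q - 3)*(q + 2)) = q + 2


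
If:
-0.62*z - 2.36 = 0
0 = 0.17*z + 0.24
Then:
No Solution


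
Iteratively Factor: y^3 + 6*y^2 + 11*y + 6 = (y + 3)*(y^2 + 3*y + 2) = (y + 1)*(y + 3)*(y + 2)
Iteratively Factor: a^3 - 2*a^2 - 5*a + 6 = (a - 3)*(a^2 + a - 2) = (a - 3)*(a - 1)*(a + 2)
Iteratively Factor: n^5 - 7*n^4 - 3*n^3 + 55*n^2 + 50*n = (n - 5)*(n^4 - 2*n^3 - 13*n^2 - 10*n) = (n - 5)*(n + 1)*(n^3 - 3*n^2 - 10*n) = n*(n - 5)*(n + 1)*(n^2 - 3*n - 10) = n*(n - 5)*(n + 1)*(n + 2)*(n - 5)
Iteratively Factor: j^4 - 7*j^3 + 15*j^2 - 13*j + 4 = (j - 1)*(j^3 - 6*j^2 + 9*j - 4) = (j - 1)^2*(j^2 - 5*j + 4) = (j - 1)^3*(j - 4)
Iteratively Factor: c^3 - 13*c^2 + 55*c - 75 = (c - 3)*(c^2 - 10*c + 25) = (c - 5)*(c - 3)*(c - 5)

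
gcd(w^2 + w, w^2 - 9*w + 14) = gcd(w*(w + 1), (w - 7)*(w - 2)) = 1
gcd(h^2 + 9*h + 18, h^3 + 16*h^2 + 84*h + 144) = h + 6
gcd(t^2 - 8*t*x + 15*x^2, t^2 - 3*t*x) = -t + 3*x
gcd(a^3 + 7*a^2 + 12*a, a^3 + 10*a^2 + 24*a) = a^2 + 4*a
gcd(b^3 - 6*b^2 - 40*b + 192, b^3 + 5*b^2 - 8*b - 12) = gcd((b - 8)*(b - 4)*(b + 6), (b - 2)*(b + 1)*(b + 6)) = b + 6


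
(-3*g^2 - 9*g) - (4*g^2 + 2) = -7*g^2 - 9*g - 2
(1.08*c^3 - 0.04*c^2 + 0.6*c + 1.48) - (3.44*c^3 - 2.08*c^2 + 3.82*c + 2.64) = -2.36*c^3 + 2.04*c^2 - 3.22*c - 1.16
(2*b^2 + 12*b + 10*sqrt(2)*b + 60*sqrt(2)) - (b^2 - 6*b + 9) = b^2 + 10*sqrt(2)*b + 18*b - 9 + 60*sqrt(2)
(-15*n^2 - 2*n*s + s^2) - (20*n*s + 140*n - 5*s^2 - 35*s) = -15*n^2 - 22*n*s - 140*n + 6*s^2 + 35*s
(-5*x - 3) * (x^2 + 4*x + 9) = -5*x^3 - 23*x^2 - 57*x - 27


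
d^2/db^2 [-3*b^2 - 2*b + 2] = -6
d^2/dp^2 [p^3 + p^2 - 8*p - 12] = 6*p + 2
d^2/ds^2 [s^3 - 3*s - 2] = 6*s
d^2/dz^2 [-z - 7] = 0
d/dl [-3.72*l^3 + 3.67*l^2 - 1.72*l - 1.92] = -11.16*l^2 + 7.34*l - 1.72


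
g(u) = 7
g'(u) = 0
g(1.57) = 7.00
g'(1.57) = 0.00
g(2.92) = 7.00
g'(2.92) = 0.00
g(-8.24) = 7.00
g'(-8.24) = 0.00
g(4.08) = 7.00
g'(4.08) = 0.00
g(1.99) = 7.00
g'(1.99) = 0.00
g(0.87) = 7.00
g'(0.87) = 0.00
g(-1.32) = 7.00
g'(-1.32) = 0.00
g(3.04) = 7.00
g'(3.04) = 0.00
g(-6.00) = 7.00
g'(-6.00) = 0.00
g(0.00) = 7.00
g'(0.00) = 0.00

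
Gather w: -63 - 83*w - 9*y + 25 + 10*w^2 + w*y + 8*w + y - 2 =10*w^2 + w*(y - 75) - 8*y - 40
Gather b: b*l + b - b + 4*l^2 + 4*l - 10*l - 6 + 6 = b*l + 4*l^2 - 6*l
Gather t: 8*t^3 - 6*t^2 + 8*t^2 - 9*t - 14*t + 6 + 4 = 8*t^3 + 2*t^2 - 23*t + 10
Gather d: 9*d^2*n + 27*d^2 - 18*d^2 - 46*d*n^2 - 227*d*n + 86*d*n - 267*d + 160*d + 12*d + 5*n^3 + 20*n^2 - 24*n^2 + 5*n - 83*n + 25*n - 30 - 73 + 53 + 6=d^2*(9*n + 9) + d*(-46*n^2 - 141*n - 95) + 5*n^3 - 4*n^2 - 53*n - 44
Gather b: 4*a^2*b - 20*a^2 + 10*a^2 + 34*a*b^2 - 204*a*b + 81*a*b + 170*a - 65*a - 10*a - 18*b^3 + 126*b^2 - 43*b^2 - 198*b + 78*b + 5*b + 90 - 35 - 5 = -10*a^2 + 95*a - 18*b^3 + b^2*(34*a + 83) + b*(4*a^2 - 123*a - 115) + 50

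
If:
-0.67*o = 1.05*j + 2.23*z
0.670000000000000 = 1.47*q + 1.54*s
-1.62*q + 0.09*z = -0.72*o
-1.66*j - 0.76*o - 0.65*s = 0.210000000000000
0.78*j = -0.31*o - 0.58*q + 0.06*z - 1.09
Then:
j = 0.45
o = -2.50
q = -1.08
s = 1.47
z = 0.54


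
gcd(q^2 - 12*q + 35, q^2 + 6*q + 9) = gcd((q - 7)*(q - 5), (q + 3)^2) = 1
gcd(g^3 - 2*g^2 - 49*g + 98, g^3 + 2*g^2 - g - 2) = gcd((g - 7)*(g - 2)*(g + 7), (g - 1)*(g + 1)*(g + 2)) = 1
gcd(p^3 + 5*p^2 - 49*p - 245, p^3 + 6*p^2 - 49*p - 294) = p^2 - 49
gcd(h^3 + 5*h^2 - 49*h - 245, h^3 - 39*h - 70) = h^2 - 2*h - 35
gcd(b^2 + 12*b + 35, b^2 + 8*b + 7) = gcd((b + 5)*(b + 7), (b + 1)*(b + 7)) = b + 7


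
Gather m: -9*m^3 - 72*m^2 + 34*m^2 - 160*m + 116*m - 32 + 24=-9*m^3 - 38*m^2 - 44*m - 8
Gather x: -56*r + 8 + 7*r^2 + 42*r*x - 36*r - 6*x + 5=7*r^2 - 92*r + x*(42*r - 6) + 13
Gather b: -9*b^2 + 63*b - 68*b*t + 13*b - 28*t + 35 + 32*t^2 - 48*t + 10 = -9*b^2 + b*(76 - 68*t) + 32*t^2 - 76*t + 45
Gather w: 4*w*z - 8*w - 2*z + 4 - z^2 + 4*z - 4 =w*(4*z - 8) - z^2 + 2*z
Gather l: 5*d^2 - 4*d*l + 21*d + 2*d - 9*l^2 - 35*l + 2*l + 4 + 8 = 5*d^2 + 23*d - 9*l^2 + l*(-4*d - 33) + 12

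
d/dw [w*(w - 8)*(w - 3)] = 3*w^2 - 22*w + 24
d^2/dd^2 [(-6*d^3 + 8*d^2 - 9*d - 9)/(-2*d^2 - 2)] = (3*d^3 + 51*d^2 - 9*d - 17)/(d^6 + 3*d^4 + 3*d^2 + 1)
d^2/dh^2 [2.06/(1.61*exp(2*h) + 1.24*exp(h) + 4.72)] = (2.06*(3.22*exp(h) + 1.24)*(6.44*exp(h) + 2.48)*exp(h) - (13.2664*exp(h) + 2.5544)*(1.61*exp(2*h) + 1.24*exp(h) + 4.72))*exp(h)/(1.61*exp(2*h) + 1.24*exp(h) + 4.72)^3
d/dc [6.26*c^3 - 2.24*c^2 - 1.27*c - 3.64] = 18.78*c^2 - 4.48*c - 1.27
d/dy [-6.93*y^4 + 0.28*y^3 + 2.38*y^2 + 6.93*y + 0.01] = -27.72*y^3 + 0.84*y^2 + 4.76*y + 6.93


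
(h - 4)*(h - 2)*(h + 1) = h^3 - 5*h^2 + 2*h + 8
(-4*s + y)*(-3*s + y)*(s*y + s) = 12*s^3*y + 12*s^3 - 7*s^2*y^2 - 7*s^2*y + s*y^3 + s*y^2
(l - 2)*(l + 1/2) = l^2 - 3*l/2 - 1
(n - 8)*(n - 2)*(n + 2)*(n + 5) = n^4 - 3*n^3 - 44*n^2 + 12*n + 160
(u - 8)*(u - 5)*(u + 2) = u^3 - 11*u^2 + 14*u + 80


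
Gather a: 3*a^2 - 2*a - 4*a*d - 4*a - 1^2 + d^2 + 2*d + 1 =3*a^2 + a*(-4*d - 6) + d^2 + 2*d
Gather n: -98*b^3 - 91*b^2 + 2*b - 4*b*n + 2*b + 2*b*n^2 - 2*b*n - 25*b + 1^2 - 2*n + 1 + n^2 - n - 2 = -98*b^3 - 91*b^2 - 21*b + n^2*(2*b + 1) + n*(-6*b - 3)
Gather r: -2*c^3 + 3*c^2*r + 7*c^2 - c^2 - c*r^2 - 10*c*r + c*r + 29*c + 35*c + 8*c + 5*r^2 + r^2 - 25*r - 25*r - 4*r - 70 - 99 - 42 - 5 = -2*c^3 + 6*c^2 + 72*c + r^2*(6 - c) + r*(3*c^2 - 9*c - 54) - 216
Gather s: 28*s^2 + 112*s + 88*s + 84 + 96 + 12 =28*s^2 + 200*s + 192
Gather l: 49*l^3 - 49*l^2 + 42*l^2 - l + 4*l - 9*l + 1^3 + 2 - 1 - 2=49*l^3 - 7*l^2 - 6*l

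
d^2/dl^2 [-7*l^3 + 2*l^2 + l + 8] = 4 - 42*l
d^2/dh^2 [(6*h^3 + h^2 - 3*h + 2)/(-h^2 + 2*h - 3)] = 2*(-5*h^3 + 111*h^2 - 177*h + 7)/(h^6 - 6*h^5 + 21*h^4 - 44*h^3 + 63*h^2 - 54*h + 27)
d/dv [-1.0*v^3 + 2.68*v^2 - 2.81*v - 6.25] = -3.0*v^2 + 5.36*v - 2.81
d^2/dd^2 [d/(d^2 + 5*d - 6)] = 2*(d*(2*d + 5)^2 - (3*d + 5)*(d^2 + 5*d - 6))/(d^2 + 5*d - 6)^3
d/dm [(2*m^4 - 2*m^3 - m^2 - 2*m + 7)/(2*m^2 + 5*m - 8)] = (8*m^5 + 26*m^4 - 84*m^3 + 47*m^2 - 12*m - 19)/(4*m^4 + 20*m^3 - 7*m^2 - 80*m + 64)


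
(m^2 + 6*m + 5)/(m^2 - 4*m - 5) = (m + 5)/(m - 5)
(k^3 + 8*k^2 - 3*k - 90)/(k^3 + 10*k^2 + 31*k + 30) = (k^2 + 3*k - 18)/(k^2 + 5*k + 6)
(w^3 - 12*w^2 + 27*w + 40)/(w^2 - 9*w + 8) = (w^2 - 4*w - 5)/(w - 1)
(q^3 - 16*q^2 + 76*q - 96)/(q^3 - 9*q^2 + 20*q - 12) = (q - 8)/(q - 1)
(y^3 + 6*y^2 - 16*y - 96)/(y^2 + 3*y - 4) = (y^2 + 2*y - 24)/(y - 1)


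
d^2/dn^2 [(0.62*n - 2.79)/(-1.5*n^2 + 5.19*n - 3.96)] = (-(0.62*n - 2.79)*(3.0*n - 5.19)*(6.0*n - 10.38) + (5.58*n - 14.8056)*(1.5*n^2 - 5.19*n + 3.96))/(1.5*n^2 - 5.19*n + 3.96)^3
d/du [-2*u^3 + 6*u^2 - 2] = 6*u*(2 - u)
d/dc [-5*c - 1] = -5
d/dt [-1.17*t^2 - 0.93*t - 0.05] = -2.34*t - 0.93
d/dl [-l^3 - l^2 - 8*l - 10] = -3*l^2 - 2*l - 8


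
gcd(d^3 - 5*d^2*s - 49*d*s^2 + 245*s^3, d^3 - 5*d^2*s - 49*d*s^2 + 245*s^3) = d^3 - 5*d^2*s - 49*d*s^2 + 245*s^3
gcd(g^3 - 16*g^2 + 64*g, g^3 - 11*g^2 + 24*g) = g^2 - 8*g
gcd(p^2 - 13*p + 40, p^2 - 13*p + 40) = p^2 - 13*p + 40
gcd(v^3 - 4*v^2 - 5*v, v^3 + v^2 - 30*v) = v^2 - 5*v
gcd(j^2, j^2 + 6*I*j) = j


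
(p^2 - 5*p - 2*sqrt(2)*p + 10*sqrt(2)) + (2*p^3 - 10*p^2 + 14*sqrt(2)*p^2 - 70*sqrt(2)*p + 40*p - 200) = 2*p^3 - 9*p^2 + 14*sqrt(2)*p^2 - 72*sqrt(2)*p + 35*p - 200 + 10*sqrt(2)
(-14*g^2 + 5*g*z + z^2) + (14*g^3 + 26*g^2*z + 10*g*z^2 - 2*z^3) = 14*g^3 + 26*g^2*z - 14*g^2 + 10*g*z^2 + 5*g*z - 2*z^3 + z^2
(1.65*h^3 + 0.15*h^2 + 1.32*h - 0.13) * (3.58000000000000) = 5.907*h^3 + 0.537*h^2 + 4.7256*h - 0.4654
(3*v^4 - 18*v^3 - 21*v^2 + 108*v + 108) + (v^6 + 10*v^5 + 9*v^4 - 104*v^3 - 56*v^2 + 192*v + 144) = v^6 + 10*v^5 + 12*v^4 - 122*v^3 - 77*v^2 + 300*v + 252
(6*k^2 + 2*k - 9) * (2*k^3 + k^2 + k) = 12*k^5 + 10*k^4 - 10*k^3 - 7*k^2 - 9*k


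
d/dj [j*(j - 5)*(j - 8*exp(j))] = -8*j^2*exp(j) + 3*j^2 + 24*j*exp(j) - 10*j + 40*exp(j)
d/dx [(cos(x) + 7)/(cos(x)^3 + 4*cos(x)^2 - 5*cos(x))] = (115*cos(x) + 25*cos(2*x) + cos(3*x) - 45)*sin(x)/(2*(cos(x) - 1)^2*(cos(x) + 5)^2*cos(x)^2)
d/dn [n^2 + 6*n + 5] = 2*n + 6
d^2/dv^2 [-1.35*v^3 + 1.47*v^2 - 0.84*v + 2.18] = 2.94 - 8.1*v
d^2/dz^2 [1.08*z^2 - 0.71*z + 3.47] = 2.16000000000000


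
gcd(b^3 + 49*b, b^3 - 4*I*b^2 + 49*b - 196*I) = b^2 + 49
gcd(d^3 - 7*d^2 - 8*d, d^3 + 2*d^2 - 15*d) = d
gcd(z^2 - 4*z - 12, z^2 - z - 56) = 1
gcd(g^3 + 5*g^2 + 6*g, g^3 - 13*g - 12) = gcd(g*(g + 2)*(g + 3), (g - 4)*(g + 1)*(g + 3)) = g + 3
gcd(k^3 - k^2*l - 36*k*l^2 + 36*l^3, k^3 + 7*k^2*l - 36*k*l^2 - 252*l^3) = k^2 - 36*l^2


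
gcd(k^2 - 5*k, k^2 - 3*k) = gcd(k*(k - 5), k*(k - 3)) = k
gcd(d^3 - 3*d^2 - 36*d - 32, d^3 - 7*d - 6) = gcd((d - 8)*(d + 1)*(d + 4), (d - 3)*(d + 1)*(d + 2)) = d + 1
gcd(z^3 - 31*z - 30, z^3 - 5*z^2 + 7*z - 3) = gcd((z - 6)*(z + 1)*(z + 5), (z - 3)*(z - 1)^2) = 1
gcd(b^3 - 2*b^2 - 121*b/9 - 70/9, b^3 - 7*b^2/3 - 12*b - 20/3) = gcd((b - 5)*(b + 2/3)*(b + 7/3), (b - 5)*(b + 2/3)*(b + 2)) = b^2 - 13*b/3 - 10/3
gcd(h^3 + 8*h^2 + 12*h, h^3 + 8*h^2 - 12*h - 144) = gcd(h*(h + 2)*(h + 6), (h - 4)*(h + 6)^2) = h + 6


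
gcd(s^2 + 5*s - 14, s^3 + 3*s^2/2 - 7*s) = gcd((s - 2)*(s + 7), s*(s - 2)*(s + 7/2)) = s - 2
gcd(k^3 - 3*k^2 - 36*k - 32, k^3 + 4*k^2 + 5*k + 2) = k + 1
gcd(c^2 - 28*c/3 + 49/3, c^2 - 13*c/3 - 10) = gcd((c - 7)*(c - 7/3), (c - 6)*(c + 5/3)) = 1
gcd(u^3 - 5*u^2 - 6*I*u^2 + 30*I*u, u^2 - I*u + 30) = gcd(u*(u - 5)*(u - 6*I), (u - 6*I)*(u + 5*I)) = u - 6*I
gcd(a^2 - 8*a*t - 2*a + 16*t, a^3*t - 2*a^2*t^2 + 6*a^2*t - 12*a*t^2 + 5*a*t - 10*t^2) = 1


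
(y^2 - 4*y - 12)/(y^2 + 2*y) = (y - 6)/y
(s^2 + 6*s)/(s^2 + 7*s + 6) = s/(s + 1)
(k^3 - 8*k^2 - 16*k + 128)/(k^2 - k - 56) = (k^2 - 16)/(k + 7)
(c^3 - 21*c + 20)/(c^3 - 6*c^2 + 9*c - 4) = (c + 5)/(c - 1)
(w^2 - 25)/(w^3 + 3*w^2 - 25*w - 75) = 1/(w + 3)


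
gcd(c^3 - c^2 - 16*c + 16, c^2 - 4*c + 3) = c - 1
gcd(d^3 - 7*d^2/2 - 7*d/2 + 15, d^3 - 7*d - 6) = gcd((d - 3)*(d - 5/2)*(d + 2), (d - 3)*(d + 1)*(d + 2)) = d^2 - d - 6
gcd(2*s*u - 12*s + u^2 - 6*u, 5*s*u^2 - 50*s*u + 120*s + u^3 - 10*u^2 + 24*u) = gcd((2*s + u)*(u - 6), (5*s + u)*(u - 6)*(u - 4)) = u - 6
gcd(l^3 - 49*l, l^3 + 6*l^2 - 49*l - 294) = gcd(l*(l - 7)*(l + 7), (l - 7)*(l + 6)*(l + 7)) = l^2 - 49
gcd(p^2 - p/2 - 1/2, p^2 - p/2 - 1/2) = p^2 - p/2 - 1/2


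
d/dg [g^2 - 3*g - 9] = 2*g - 3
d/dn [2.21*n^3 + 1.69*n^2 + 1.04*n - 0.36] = 6.63*n^2 + 3.38*n + 1.04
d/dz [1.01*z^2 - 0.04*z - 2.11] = 2.02*z - 0.04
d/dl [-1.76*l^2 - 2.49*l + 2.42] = -3.52*l - 2.49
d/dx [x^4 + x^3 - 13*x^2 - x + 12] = 4*x^3 + 3*x^2 - 26*x - 1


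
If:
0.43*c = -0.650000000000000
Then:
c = -1.51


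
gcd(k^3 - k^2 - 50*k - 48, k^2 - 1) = k + 1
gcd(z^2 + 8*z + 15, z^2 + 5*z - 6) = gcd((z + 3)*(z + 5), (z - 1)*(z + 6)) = 1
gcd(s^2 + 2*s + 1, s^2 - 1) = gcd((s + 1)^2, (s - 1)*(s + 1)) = s + 1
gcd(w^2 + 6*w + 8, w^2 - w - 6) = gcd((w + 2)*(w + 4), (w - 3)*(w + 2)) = w + 2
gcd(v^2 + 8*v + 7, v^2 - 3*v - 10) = 1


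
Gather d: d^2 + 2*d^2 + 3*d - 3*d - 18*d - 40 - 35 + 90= 3*d^2 - 18*d + 15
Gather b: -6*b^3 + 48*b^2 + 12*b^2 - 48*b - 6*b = -6*b^3 + 60*b^2 - 54*b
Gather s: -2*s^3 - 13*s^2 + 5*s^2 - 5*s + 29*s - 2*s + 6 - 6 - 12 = -2*s^3 - 8*s^2 + 22*s - 12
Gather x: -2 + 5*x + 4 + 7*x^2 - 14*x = 7*x^2 - 9*x + 2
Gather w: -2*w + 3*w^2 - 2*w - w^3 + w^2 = -w^3 + 4*w^2 - 4*w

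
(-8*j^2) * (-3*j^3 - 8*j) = 24*j^5 + 64*j^3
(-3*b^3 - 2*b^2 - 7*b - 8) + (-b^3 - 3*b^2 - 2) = -4*b^3 - 5*b^2 - 7*b - 10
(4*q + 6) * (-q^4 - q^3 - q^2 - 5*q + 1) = -4*q^5 - 10*q^4 - 10*q^3 - 26*q^2 - 26*q + 6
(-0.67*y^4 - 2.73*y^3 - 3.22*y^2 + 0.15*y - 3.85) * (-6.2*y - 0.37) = 4.154*y^5 + 17.1739*y^4 + 20.9741*y^3 + 0.2614*y^2 + 23.8145*y + 1.4245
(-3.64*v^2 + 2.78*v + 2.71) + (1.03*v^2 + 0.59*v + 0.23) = -2.61*v^2 + 3.37*v + 2.94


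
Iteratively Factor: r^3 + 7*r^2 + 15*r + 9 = (r + 1)*(r^2 + 6*r + 9) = (r + 1)*(r + 3)*(r + 3)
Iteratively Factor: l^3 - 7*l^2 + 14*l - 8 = (l - 4)*(l^2 - 3*l + 2) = (l - 4)*(l - 1)*(l - 2)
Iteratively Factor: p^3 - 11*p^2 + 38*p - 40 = (p - 2)*(p^2 - 9*p + 20) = (p - 5)*(p - 2)*(p - 4)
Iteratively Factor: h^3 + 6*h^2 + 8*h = (h)*(h^2 + 6*h + 8) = h*(h + 4)*(h + 2)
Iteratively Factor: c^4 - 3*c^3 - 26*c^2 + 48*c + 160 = (c - 4)*(c^3 + c^2 - 22*c - 40) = (c - 5)*(c - 4)*(c^2 + 6*c + 8) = (c - 5)*(c - 4)*(c + 2)*(c + 4)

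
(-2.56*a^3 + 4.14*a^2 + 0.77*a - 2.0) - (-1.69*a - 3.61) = -2.56*a^3 + 4.14*a^2 + 2.46*a + 1.61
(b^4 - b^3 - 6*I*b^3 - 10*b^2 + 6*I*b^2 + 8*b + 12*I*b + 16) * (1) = b^4 - b^3 - 6*I*b^3 - 10*b^2 + 6*I*b^2 + 8*b + 12*I*b + 16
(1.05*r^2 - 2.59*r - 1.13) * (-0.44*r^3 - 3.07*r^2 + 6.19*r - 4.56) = -0.462*r^5 - 2.0839*r^4 + 14.948*r^3 - 17.351*r^2 + 4.8157*r + 5.1528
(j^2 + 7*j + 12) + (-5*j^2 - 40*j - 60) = -4*j^2 - 33*j - 48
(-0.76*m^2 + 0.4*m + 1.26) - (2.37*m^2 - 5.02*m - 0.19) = -3.13*m^2 + 5.42*m + 1.45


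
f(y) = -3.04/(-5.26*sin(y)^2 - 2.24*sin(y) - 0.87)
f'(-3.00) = 5.24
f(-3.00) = 4.62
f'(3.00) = 6.73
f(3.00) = 2.36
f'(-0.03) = -8.97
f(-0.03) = 3.76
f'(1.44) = -0.07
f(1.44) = 0.37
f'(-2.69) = -8.04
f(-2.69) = 3.40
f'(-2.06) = -1.13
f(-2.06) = 1.02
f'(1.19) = -0.24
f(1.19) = 0.41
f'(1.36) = -0.12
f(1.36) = 0.38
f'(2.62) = 1.82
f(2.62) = 0.92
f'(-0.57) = 6.18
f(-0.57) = 2.55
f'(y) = -3.04*(10.52*sin(y)*cos(y) + 2.24*cos(y))/(-5.26*sin(y)^2 - 2.24*sin(y) - 0.87)^2 = -(31.9808*sin(y) + 6.8096)*cos(y)/(5.26*sin(y)^2 + 2.24*sin(y) + 0.87)^2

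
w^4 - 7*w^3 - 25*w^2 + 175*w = w*(w - 7)*(w - 5)*(w + 5)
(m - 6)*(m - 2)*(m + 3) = m^3 - 5*m^2 - 12*m + 36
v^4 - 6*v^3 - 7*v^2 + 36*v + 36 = (v - 6)*(v - 3)*(v + 1)*(v + 2)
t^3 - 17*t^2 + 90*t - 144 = (t - 8)*(t - 6)*(t - 3)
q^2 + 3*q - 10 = (q - 2)*(q + 5)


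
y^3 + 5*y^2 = y^2*(y + 5)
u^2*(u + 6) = u^3 + 6*u^2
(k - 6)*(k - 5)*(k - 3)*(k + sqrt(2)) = k^4 - 14*k^3 + sqrt(2)*k^3 - 14*sqrt(2)*k^2 + 63*k^2 - 90*k + 63*sqrt(2)*k - 90*sqrt(2)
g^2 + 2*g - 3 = (g - 1)*(g + 3)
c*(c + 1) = c^2 + c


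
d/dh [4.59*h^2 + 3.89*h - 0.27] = 9.18*h + 3.89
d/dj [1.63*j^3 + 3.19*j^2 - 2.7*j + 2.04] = 4.89*j^2 + 6.38*j - 2.7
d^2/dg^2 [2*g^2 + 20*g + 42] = 4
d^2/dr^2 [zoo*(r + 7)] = 0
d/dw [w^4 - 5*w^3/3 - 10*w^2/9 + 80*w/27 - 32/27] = 4*w^3 - 5*w^2 - 20*w/9 + 80/27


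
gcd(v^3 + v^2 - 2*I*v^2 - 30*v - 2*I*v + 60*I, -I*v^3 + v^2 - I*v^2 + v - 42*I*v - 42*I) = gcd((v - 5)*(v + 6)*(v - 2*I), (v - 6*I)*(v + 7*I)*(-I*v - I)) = 1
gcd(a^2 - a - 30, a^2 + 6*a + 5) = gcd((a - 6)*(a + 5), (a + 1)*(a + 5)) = a + 5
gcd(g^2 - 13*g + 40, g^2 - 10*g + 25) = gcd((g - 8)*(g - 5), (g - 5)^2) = g - 5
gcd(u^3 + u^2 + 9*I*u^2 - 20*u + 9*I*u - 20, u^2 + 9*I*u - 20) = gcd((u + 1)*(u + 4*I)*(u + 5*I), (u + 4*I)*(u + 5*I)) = u^2 + 9*I*u - 20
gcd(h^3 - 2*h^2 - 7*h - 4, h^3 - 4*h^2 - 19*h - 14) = h + 1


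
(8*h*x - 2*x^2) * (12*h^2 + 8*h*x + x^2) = 96*h^3*x + 40*h^2*x^2 - 8*h*x^3 - 2*x^4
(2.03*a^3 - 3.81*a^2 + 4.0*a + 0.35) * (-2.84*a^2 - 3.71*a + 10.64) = -5.7652*a^5 + 3.2891*a^4 + 24.3743*a^3 - 56.3724*a^2 + 41.2615*a + 3.724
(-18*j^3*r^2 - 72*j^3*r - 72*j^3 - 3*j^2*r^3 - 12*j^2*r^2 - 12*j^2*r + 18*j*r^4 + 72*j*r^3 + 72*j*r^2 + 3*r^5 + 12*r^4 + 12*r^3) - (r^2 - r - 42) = -18*j^3*r^2 - 72*j^3*r - 72*j^3 - 3*j^2*r^3 - 12*j^2*r^2 - 12*j^2*r + 18*j*r^4 + 72*j*r^3 + 72*j*r^2 + 3*r^5 + 12*r^4 + 12*r^3 - r^2 + r + 42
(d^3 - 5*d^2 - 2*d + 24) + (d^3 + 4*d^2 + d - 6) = 2*d^3 - d^2 - d + 18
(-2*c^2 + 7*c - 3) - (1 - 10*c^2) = 8*c^2 + 7*c - 4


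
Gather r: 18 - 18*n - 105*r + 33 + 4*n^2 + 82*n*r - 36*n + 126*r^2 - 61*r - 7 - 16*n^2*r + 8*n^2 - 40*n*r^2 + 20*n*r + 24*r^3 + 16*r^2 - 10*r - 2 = 12*n^2 - 54*n + 24*r^3 + r^2*(142 - 40*n) + r*(-16*n^2 + 102*n - 176) + 42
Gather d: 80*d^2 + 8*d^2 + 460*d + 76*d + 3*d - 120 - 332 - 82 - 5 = 88*d^2 + 539*d - 539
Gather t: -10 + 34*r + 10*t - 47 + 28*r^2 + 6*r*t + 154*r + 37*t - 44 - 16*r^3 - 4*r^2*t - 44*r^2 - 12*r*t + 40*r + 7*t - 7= -16*r^3 - 16*r^2 + 228*r + t*(-4*r^2 - 6*r + 54) - 108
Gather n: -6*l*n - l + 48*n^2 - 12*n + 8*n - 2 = -l + 48*n^2 + n*(-6*l - 4) - 2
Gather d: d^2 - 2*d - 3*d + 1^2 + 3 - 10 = d^2 - 5*d - 6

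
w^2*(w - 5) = w^3 - 5*w^2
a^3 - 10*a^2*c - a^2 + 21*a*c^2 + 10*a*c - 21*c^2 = (a - 1)*(a - 7*c)*(a - 3*c)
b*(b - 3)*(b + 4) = b^3 + b^2 - 12*b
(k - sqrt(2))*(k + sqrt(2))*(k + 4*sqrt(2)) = k^3 + 4*sqrt(2)*k^2 - 2*k - 8*sqrt(2)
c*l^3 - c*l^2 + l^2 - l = l*(l - 1)*(c*l + 1)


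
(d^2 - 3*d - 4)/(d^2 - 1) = (d - 4)/(d - 1)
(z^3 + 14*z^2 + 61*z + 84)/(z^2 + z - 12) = (z^2 + 10*z + 21)/(z - 3)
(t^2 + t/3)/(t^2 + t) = (t + 1/3)/(t + 1)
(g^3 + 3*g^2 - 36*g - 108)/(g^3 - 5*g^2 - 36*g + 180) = (g + 3)/(g - 5)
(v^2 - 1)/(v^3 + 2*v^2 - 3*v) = (v + 1)/(v*(v + 3))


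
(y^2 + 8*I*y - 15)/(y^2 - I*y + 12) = (y + 5*I)/(y - 4*I)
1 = 1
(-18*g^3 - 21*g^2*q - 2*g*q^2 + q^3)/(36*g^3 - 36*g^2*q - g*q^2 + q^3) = (3*g^2 + 4*g*q + q^2)/(-6*g^2 + 5*g*q + q^2)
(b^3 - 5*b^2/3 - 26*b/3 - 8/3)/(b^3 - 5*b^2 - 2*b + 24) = (b + 1/3)/(b - 3)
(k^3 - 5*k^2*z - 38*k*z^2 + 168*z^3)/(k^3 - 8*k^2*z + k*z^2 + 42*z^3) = (-k^2 - 2*k*z + 24*z^2)/(-k^2 + k*z + 6*z^2)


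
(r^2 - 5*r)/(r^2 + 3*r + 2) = r*(r - 5)/(r^2 + 3*r + 2)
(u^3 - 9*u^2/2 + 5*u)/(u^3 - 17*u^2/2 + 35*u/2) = (2*u^2 - 9*u + 10)/(2*u^2 - 17*u + 35)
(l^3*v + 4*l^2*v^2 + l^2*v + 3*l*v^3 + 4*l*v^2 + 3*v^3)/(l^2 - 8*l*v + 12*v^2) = v*(l^3 + 4*l^2*v + l^2 + 3*l*v^2 + 4*l*v + 3*v^2)/(l^2 - 8*l*v + 12*v^2)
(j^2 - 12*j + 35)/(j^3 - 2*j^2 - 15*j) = (j - 7)/(j*(j + 3))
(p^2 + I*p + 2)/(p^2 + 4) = (p - I)/(p - 2*I)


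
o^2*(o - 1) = o^3 - o^2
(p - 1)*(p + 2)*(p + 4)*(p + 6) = p^4 + 11*p^3 + 32*p^2 + 4*p - 48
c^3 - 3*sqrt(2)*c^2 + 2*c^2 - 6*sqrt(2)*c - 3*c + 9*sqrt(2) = (c - 1)*(c + 3)*(c - 3*sqrt(2))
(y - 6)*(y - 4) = y^2 - 10*y + 24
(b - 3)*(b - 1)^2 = b^3 - 5*b^2 + 7*b - 3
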